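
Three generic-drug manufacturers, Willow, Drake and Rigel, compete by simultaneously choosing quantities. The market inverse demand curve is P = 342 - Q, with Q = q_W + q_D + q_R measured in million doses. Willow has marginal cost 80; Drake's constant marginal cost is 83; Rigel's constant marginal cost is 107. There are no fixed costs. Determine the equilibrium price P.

153

Willow's profit: π_W = (342 - Q)q_W - (80q_W). Setting ∂π_W/∂q_W = 0: 262 - 2q_W - (q_D + q_R) = 0.
Drake's profit: π_D = (342 - Q)q_D - (83q_D). Setting ∂π_D/∂q_D = 0: 259 - 2q_D - (q_W + q_R) = 0.
Rigel's profit: π_R = (342 - Q)q_R - (107q_R). Setting ∂π_R/∂q_R = 0: 235 - 2q_R - (q_W + q_D) = 0.
Summing all 3 equations gives 756 − 4Q = 0, hence Q = 189.
Back-substituting: q_W = (262 − 189) = 73, q_D = (259 − 189) = 70, q_R = (235 − 189) = 46.
Total output Q = 189, so price P = 342 - 189 = 153.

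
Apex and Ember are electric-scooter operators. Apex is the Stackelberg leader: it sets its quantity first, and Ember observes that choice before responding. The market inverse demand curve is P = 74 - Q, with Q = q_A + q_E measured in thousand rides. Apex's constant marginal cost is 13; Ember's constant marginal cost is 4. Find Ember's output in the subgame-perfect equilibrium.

The follower Ember best-responds to any q_A: π_E = (74 - Q)q_E - 4q_E.
∂π_E/∂q_E = 70 - q_A - 2q_E = 0 gives the reaction function q_E = (70 - q_A)/2.
The leader anticipates this reaction. Substituting into P = 74 - Q gives P = 39 - (1/2)q_A, so π_A = (39 - (1/2)q_A)q_A - 13q_A.
The leader's first-order condition 26 - q_A = 0 yields q_A = 26.
Then q_E = (70 - 26)/2 = 22.

22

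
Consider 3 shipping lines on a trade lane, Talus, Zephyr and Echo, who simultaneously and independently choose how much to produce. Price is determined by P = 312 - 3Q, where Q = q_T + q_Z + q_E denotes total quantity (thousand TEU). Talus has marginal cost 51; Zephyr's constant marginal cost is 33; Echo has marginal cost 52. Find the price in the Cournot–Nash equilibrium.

112

Talus's profit: π_T = (312 - 3Q)q_T - (51q_T). Setting ∂π_T/∂q_T = 0: 261 - 6q_T - 3(q_Z + q_E) = 0.
Zephyr's profit: π_Z = (312 - 3Q)q_Z - (33q_Z). Setting ∂π_Z/∂q_Z = 0: 279 - 6q_Z - 3(q_T + q_E) = 0.
Echo's first-order condition: 260 - 6q_E - 3(q_T + q_Z) = 0.
Adding the 3 first-order conditions: 800 − 12Q = 0, so Q = 200/3.
Back-substituting: q_T = (261 − 200)/3 = 61/3, q_Z = (279 − 200)/3 = 79/3, q_E = (260 − 200)/3 = 20.
Total output Q = 200/3, so price P = 312 - 3·(200/3) = 112.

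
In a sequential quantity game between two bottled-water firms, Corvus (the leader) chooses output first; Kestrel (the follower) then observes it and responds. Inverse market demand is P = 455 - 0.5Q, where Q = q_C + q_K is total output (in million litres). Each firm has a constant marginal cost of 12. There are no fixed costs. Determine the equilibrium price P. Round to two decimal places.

122.75

The follower Kestrel best-responds to any q_C: π_K = (455 - 0.5Q)q_K - 12q_K.
∂π_K/∂q_K = 443 - (1/2)q_C - q_K = 0 gives the reaction function q_K = (443 - (1/2)q_C).
Corvus substitutes q_K(q_C) into its own profit: π_C = q_C(455 - (1/2)q_C - (443 - (1/2)q_C)/2) - 12q_C = (467/2 - (1/4)q_C)q_C - 12q_C.
Leader FOC: 443/2 - (1/2)q_C = 0, so q_C = 443.
Then q_K = (443 - (1/2)·443) = 443/2.
Total output Q = 1329/2, so price P = 455 - (1/2)·(1329/2) = 491/4.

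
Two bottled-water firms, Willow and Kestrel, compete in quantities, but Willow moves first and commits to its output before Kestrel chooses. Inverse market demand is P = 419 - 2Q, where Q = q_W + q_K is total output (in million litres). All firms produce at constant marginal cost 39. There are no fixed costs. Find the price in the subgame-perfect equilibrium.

134

Solve by backward induction. Given q_W, the follower Kestrel maximises π_K = (419 - 2q_W - 2q_K)q_K - 39q_K.
Setting the follower's marginal profit to zero, 380 - 2q_W - 4q_K = 0, i.e. q_K = (380 - 2q_W)/4.
Willow substitutes q_K(q_W) into its own profit: π_W = q_W(419 - 2q_W - (380 - 2q_W)/2) - 39q_W = (229 - q_W)q_W - 39q_W.
The leader's first-order condition 190 - 2q_W = 0 yields q_W = 95.
Then q_K = (380 - 2·95)/4 = 95/2.
Total output Q = 285/2, so price P = 419 - 2·(285/2) = 134.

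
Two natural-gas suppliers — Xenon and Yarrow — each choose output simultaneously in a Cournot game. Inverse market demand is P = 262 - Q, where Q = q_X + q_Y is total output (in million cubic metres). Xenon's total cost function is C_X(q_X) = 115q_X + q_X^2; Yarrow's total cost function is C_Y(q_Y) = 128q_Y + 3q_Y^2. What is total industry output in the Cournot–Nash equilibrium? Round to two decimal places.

Xenon's profit: π_X = (262 - Q)q_X - (115q_X + q_X²). Setting ∂π_X/∂q_X = 0: 147 - 4q_X - (q_Y) = 0.
Yarrow's profit: π_Y = (262 - Q)q_Y - (128q_Y + 3q_Y²). Setting ∂π_Y/∂q_Y = 0: 134 - 8q_Y - (q_X) = 0.
Best responses: q_X = (147 - q_Y)/4, q_Y = (134 - q_X)/8.
Substituting one into the other gives q_X = 1042/31 and q_Y = 389/31.
Total output Q = 1042/31 + 389/31 = 1431/31.

46.16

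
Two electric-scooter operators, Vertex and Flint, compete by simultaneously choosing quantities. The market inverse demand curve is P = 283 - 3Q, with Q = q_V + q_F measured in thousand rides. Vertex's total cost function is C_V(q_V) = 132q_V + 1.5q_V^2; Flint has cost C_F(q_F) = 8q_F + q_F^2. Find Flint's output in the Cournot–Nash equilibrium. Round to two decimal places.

32.10

Vertex's profit: π_V = (283 - 3Q)q_V - (132q_V + (3/2)q_V²). Setting ∂π_V/∂q_V = 0: 151 - 9q_V - 3(q_F) = 0.
Flint's profit: π_F = (283 - 3Q)q_F - (8q_F + q_F²). Setting ∂π_F/∂q_F = 0: 275 - 8q_F - 3(q_V) = 0.
Best responses: q_V = (151 - 3q_F)/9, q_F = (275 - 3q_V)/8.
Solving the pair: q_V = 383/63, q_F = 674/21.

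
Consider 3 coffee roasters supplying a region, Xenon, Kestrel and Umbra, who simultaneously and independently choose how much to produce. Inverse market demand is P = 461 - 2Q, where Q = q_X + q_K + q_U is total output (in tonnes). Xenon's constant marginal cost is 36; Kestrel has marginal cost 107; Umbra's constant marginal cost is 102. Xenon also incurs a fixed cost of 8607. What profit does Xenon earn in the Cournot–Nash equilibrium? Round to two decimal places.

1263.13

Xenon's profit: π_X = (461 - 2Q)q_X - (36q_X). Setting ∂π_X/∂q_X = 0: 425 - 4q_X - 2(q_K + q_U) = 0.
Kestrel's first-order condition: 354 - 4q_K - 2(q_X + q_U) = 0.
Umbra's profit: π_U = (461 - 2Q)q_U - (102q_U). Setting ∂π_U/∂q_U = 0: 359 - 4q_U - 2(q_X + q_K) = 0.
Summing all 3 equations gives 1138 − 8Q = 0, hence Q = 569/4.
Back-substituting: q_X = (425 − 569/2)/2 = 281/4, q_K = (354 − 569/2)/2 = 139/4, q_U = (359 − 569/2)/2 = 149/4.
Price P = 461 - 2·(569/4) = 353/2.
Xenon's profit: (353/2 - 36)·(281/4) - 8607 = 1263.1250.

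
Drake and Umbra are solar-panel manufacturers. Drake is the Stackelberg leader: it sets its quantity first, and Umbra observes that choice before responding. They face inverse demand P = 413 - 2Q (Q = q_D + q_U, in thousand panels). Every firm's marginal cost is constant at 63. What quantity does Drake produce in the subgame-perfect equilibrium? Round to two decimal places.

87.50

Solve by backward induction. Given q_D, the follower Umbra maximises π_U = (413 - 2q_D - 2q_U)q_U - 63q_U.
Setting the follower's marginal profit to zero, 350 - 2q_D - 4q_U = 0, i.e. q_U = (350 - 2q_D)/4.
Drake substitutes q_U(q_D) into its own profit: π_D = q_D(413 - 2q_D - (350 - 2q_D)/2) - 63q_D = (238 - q_D)q_D - 63q_D.
Maximising: ∂π_D/∂q_D = 175 - 2q_D = 0, giving q_D = 175/2.
Then q_U = (350 - 2·(175/2))/4 = 175/4.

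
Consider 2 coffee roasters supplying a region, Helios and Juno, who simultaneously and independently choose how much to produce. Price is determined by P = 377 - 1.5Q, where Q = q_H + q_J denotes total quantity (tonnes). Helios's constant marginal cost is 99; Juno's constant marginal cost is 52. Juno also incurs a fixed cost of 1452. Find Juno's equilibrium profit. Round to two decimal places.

Helios's profit: π_H = (377 - 1.5Q)q_H - (99q_H). Setting ∂π_H/∂q_H = 0: 278 - 3q_H - (3/2)(q_J) = 0.
Juno's first-order condition: 325 - 3q_J - (3/2)(q_H) = 0.
Rearranging gives the reaction functions q_H = (278 - (3/2)q_J)/3 and q_J = (325 - (3/2)q_H)/3.
Substituting one into the other gives q_H = 154/3 and q_J = 248/3.
Price P = 377 - (3/2)·134 = 176.
Juno's profit: (176 - 52)·(248/3) - 1452 = 8798.6667.

8798.67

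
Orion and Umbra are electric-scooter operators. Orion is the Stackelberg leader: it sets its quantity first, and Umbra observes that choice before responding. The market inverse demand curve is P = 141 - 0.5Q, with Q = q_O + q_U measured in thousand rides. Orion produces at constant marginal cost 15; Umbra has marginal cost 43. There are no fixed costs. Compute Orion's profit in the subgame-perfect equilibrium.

Solve by backward induction. Given q_O, the follower Umbra maximises π_U = (141 - (1/2)q_O - (1/2)q_U)q_U - 43q_U.
Follower FOC: 98 - (1/2)q_O - q_U = 0, so q_U(q_O) = (98 - (1/2)q_O).
Orion substitutes q_U(q_O) into its own profit: π_O = q_O(141 - (1/2)q_O - (98 - (1/2)q_O)/2) - 15q_O = (92 - (1/4)q_O)q_O - 15q_O.
Maximising: ∂π_O/∂q_O = 77 - (1/2)q_O = 0, giving q_O = 154.
Then q_U = (98 - (1/2)·154) = 21.
Price P = 141 - (1/2)·175 = 107/2.
Orion's profit: (107/2 - 15)·154 = 5929.

5929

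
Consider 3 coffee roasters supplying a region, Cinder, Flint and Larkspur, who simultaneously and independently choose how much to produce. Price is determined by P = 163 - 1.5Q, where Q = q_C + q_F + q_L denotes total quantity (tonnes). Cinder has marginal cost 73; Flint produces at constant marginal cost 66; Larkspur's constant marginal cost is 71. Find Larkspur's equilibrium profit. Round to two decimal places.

330.04

Cinder's profit: π_C = (163 - 1.5Q)q_C - (73q_C). Setting ∂π_C/∂q_C = 0: 90 - 3q_C - (3/2)(q_F + q_L) = 0.
Flint's profit: π_F = (163 - 1.5Q)q_F - (66q_F). Setting ∂π_F/∂q_F = 0: 97 - 3q_F - (3/2)(q_C + q_L) = 0.
Larkspur's profit: π_L = (163 - 1.5Q)q_L - (71q_L). Setting ∂π_L/∂q_L = 0: 92 - 3q_L - (3/2)(q_C + q_F) = 0.
Summing all 3 equations gives 279 − 6Q = 0, hence Q = 93/2.
Back-substituting: q_C = (90 − 279/4)/(3/2) = 27/2, q_F = (97 − 279/4)/(3/2) = 109/6, q_L = (92 − 279/4)/(3/2) = 89/6.
Price P = 163 - (3/2)·(93/2) = 373/4.
Larkspur's profit: (373/4 - 71)·(89/6) = 330.0417.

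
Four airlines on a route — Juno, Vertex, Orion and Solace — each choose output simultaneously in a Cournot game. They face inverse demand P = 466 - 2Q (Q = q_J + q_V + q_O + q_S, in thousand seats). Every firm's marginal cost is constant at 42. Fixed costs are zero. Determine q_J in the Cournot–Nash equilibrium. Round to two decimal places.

A representative firm's profit is π_i = q_i(466 - 2Q) - 42q_i.
Setting ∂π_i/∂q_i = 0 with rivals' quantities fixed: 424 - 4q_i - 2·Σ_{j≠i} q_j = 0.
By symmetry each firm produces the same amount; substituting Σ_{j≠i} q_j = 3q_i yields q_i = 424/10 = 212/5.

42.40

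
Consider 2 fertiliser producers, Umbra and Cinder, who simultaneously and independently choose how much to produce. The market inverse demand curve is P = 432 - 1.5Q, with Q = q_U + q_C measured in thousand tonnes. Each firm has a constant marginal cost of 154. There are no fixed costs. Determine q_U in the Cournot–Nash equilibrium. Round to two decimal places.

Each firm earns π_i = (432 - 1.5Q)q_i - 154q_i.
Setting ∂π_i/∂q_i = 0 with rivals' quantities fixed: 278 - 3q_i - (3/2)q_j = 0.
With identical firms every q_j equals q_i, so q_j = q_i and 278 = (9/2)q_i, giving q_i = 556/9.

61.78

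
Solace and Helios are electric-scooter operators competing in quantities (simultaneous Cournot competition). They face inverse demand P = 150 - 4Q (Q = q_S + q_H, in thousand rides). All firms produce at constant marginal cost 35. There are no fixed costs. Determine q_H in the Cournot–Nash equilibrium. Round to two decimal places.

A representative firm's profit is π_i = q_i(150 - 4Q) - 35q_i.
Setting ∂π_i/∂q_i = 0 with rivals' quantities fixed: 115 - 8q_i - 4q_j = 0.
With identical firms every q_j equals q_i, so q_j = q_i and 115 = 12q_i, giving q_i = 115/12.

9.58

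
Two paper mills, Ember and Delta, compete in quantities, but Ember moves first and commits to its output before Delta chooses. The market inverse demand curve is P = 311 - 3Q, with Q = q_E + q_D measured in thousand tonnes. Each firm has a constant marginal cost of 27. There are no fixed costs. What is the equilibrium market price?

The follower Delta best-responds to any q_E: π_D = (311 - 3Q)q_D - 27q_D.
Follower FOC: 284 - 3q_E - 6q_D = 0, so q_D(q_E) = (284 - 3q_E)/6.
The leader anticipates this reaction. Substituting into P = 311 - 3Q gives P = 169 - (3/2)q_E, so π_E = (169 - (3/2)q_E)q_E - 27q_E.
The leader's first-order condition 142 - 3q_E = 0 yields q_E = 142/3.
Then q_D = (284 - 3·(142/3))/6 = 71/3.
Total output Q = 71, so price P = 311 - 3·71 = 98.

98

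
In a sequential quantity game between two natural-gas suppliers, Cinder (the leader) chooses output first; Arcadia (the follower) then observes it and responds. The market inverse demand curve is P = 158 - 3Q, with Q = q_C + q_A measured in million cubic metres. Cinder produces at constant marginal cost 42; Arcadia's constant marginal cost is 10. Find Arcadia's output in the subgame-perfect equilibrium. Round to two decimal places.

17.67

Solve by backward induction. Given q_C, the follower Arcadia maximises π_A = (158 - 3q_C - 3q_A)q_A - 10q_A.
Setting the follower's marginal profit to zero, 148 - 3q_C - 6q_A = 0, i.e. q_A = (148 - 3q_C)/6.
The leader anticipates this reaction. Substituting into P = 158 - 3Q gives P = 84 - (3/2)q_C, so π_C = (84 - (3/2)q_C)q_C - 42q_C.
Maximising: ∂π_C/∂q_C = 42 - 3q_C = 0, giving q_C = 14.
Then q_A = (148 - 3·14)/6 = 53/3.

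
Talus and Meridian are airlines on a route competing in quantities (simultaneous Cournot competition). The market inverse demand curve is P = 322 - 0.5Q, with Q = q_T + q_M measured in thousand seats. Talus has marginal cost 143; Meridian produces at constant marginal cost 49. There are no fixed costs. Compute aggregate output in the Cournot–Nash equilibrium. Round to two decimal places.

Talus's profit: π_T = (322 - 0.5Q)q_T - (143q_T). Setting ∂π_T/∂q_T = 0: 179 - q_T - (1/2)(q_M) = 0.
Meridian's profit: π_M = (322 - 0.5Q)q_M - (49q_M). Setting ∂π_M/∂q_M = 0: 273 - q_M - (1/2)(q_T) = 0.
Best responses: q_T = (179 - (1/2)q_M), q_M = (273 - (1/2)q_T).
Substituting one into the other gives q_T = 170/3 and q_M = 734/3.
Total output Q = 170/3 + 734/3 = 904/3.

301.33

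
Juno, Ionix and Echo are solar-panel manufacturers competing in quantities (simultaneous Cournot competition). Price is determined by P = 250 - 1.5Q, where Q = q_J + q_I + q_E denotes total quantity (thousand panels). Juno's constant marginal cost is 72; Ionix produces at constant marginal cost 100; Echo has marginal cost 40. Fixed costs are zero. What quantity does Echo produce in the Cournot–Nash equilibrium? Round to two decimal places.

50.33

Juno's profit: π_J = (250 - 1.5Q)q_J - (72q_J). Setting ∂π_J/∂q_J = 0: 178 - 3q_J - (3/2)(q_I + q_E) = 0.
Ionix's profit: π_I = (250 - 1.5Q)q_I - (100q_I). Setting ∂π_I/∂q_I = 0: 150 - 3q_I - (3/2)(q_J + q_E) = 0.
Echo's first-order condition: 210 - 3q_E - (3/2)(q_J + q_I) = 0.
Adding the 3 conditions: 538 − 3Q − 3Q = 0, i.e. Q = 269/3.
Back-substituting: q_J = (178 − 269/2)/(3/2) = 29, q_I = (150 − 269/2)/(3/2) = 31/3, q_E = (210 − 269/2)/(3/2) = 151/3.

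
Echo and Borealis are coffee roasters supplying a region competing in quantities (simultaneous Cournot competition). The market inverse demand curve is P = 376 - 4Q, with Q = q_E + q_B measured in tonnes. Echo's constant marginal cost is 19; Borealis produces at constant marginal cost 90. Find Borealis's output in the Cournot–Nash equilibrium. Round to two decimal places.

17.92

Echo's profit: π_E = (376 - 4Q)q_E - (19q_E). Setting ∂π_E/∂q_E = 0: 357 - 8q_E - 4(q_B) = 0.
Borealis's profit: π_B = (376 - 4Q)q_B - (90q_B). Setting ∂π_B/∂q_B = 0: 286 - 8q_B - 4(q_E) = 0.
So q_E = (357 - 4q_B)/8 and q_B = (286 - 4q_E)/8.
Substituting one into the other gives q_E = 107/3 and q_B = 215/12.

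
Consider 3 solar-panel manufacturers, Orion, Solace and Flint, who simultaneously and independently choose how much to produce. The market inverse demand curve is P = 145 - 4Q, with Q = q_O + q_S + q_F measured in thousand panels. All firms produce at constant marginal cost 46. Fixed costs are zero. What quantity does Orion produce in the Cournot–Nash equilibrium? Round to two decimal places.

Each firm earns π_i = (145 - 4Q)q_i - 46q_i.
First-order condition (treating rivals' output as given): 99 - 8q_i - 4·Σ_{j≠i} q_j = 0.
With identical firms every q_j equals q_i, so Σ_{j≠i} q_j = 2q_i and 99 = 16q_i, giving q_i = 99/16.

6.19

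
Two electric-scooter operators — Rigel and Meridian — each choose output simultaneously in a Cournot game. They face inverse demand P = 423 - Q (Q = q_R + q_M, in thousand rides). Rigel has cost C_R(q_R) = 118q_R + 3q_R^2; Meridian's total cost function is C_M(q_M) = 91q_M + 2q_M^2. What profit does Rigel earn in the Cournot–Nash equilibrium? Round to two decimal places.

4063.38

Rigel's profit: π_R = (423 - Q)q_R - (118q_R + 3q_R²). Setting ∂π_R/∂q_R = 0: 305 - 8q_R - (q_M) = 0.
Meridian's profit: π_M = (423 - Q)q_M - (91q_M + 2q_M²). Setting ∂π_M/∂q_M = 0: 332 - 6q_M - (q_R) = 0.
Best responses: q_R = (305 - q_M)/8, q_M = (332 - q_R)/6.
Solving the pair: q_R = 1498/47, q_M = 50.0213.
Price P = 423 - 81.8936 = 341.1064.
Rigel's profit: 341.1064·(1498/47) - 118·(1498/47) - 3(1498/47)² = 4063.3843.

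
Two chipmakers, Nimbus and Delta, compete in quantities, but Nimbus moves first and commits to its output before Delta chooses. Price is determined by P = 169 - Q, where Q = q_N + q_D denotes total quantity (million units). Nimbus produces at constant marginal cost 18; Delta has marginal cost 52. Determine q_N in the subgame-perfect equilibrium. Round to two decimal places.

Solve by backward induction. Given q_N, the follower Delta maximises π_D = (169 - q_N - q_D)q_D - 52q_D.
Setting the follower's marginal profit to zero, 117 - q_N - 2q_D = 0, i.e. q_D = (117 - q_N)/2.
Nimbus substitutes q_D(q_N) into its own profit: π_N = q_N(169 - q_N - (117 - q_N)/2) - 18q_N = (221/2 - (1/2)q_N)q_N - 18q_N.
The leader's first-order condition 185/2 - q_N = 0 yields q_N = 185/2.
Then q_D = (117 - 185/2)/2 = 49/4.

92.50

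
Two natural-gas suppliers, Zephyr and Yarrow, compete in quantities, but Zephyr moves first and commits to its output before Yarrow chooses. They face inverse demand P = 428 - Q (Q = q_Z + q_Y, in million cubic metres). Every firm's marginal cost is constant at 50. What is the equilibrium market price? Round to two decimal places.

144.50

The follower Yarrow best-responds to any q_Z: π_Y = (428 - Q)q_Y - 50q_Y.
Setting the follower's marginal profit to zero, 378 - q_Z - 2q_Y = 0, i.e. q_Y = (378 - q_Z)/2.
Zephyr substitutes q_Y(q_Z) into its own profit: π_Z = q_Z(428 - q_Z - (378 - q_Z)/2) - 50q_Z = (239 - (1/2)q_Z)q_Z - 50q_Z.
Maximising: ∂π_Z/∂q_Z = 189 - q_Z = 0, giving q_Z = 189.
Then q_Y = (378 - 189)/2 = 189/2.
Total output Q = 567/2, so price P = 428 - 567/2 = 289/2.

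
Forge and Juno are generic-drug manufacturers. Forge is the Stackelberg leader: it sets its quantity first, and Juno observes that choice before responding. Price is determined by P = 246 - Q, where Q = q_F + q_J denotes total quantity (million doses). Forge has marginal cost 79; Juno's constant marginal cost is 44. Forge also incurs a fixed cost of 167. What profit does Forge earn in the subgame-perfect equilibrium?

Solve by backward induction. Given q_F, the follower Juno maximises π_J = (246 - q_F - q_J)q_J - 44q_J.
Follower FOC: 202 - q_F - 2q_J = 0, so q_J(q_F) = (202 - q_F)/2.
The leader anticipates this reaction. Substituting into P = 246 - Q gives P = 145 - (1/2)q_F, so π_F = (145 - (1/2)q_F)q_F - 79q_F.
The leader's first-order condition 66 - q_F = 0 yields q_F = 66.
Then q_J = (202 - 66)/2 = 68.
Price P = 246 - 134 = 112.
Forge's profit: (112 - 79)·66 - 167 = 2011.

2011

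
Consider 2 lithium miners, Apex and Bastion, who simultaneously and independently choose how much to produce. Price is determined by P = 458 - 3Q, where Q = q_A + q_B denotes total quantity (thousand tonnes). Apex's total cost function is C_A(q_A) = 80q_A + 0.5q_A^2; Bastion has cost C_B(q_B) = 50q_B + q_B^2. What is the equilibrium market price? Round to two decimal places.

Apex's profit: π_A = (458 - 3Q)q_A - (80q_A + (1/2)q_A²). Setting ∂π_A/∂q_A = 0: 378 - 7q_A - 3(q_B) = 0.
Bastion's first-order condition: 408 - 8q_B - 3(q_A) = 0.
Best responses: q_A = (378 - 3q_B)/7, q_B = (408 - 3q_A)/8.
Solving the pair: q_A = 1800/47, q_B = 1722/47.
Total output Q = 74.9362, so price P = 458 - 3·74.9362 = 233.1915.

233.19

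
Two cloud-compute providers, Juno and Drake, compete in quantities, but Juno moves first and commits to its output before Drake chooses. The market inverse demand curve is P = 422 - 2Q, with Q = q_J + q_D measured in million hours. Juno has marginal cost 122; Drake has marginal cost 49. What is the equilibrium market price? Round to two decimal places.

The follower Drake best-responds to any q_J: π_D = (422 - 2Q)q_D - 49q_D.
Setting the follower's marginal profit to zero, 373 - 2q_J - 4q_D = 0, i.e. q_D = (373 - 2q_J)/4.
The leader anticipates this reaction. Substituting into P = 422 - 2Q gives P = 471/2 - q_J, so π_J = (471/2 - q_J)q_J - 122q_J.
The leader's first-order condition 227/2 - 2q_J = 0 yields q_J = 227/4.
Then q_D = (373 - 2·(227/4))/4 = 519/8.
Total output Q = 973/8, so price P = 422 - 2·(973/8) = 715/4.

178.75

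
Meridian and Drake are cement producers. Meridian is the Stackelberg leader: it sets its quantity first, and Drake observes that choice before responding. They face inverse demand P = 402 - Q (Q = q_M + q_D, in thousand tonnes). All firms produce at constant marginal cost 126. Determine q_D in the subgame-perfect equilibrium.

Solve by backward induction. Given q_M, the follower Drake maximises π_D = (402 - q_M - q_D)q_D - 126q_D.
∂π_D/∂q_D = 276 - q_M - 2q_D = 0 gives the reaction function q_D = (276 - q_M)/2.
The leader anticipates this reaction. Substituting into P = 402 - Q gives P = 264 - (1/2)q_M, so π_M = (264 - (1/2)q_M)q_M - 126q_M.
The leader's first-order condition 138 - q_M = 0 yields q_M = 138.
Then q_D = (276 - 138)/2 = 69.

69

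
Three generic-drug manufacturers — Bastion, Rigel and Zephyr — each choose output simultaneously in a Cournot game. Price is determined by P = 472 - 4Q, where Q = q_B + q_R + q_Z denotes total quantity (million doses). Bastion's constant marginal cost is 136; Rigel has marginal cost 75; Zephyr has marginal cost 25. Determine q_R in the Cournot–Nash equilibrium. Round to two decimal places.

25.50

Bastion's profit: π_B = (472 - 4Q)q_B - (136q_B). Setting ∂π_B/∂q_B = 0: 336 - 8q_B - 4(q_R + q_Z) = 0.
Rigel's first-order condition: 397 - 8q_R - 4(q_B + q_Z) = 0.
Zephyr's profit: π_Z = (472 - 4Q)q_Z - (25q_Z). Setting ∂π_Z/∂q_Z = 0: 447 - 8q_Z - 4(q_B + q_R) = 0.
Adding the 3 first-order conditions: 1180 − 16Q = 0, so Q = 295/4.
Back-substituting: q_B = (336 − 295)/4 = 41/4, q_R = (397 − 295)/4 = 51/2, q_Z = (447 − 295)/4 = 38.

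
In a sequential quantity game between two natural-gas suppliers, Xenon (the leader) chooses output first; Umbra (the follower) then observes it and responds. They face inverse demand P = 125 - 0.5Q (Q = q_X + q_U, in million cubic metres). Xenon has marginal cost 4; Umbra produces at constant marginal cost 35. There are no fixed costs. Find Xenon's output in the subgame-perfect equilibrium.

The follower Umbra best-responds to any q_X: π_U = (125 - 0.5Q)q_U - 35q_U.
Setting the follower's marginal profit to zero, 90 - (1/2)q_X - q_U = 0, i.e. q_U = (90 - (1/2)q_X).
The leader anticipates this reaction. Substituting into P = 125 - 0.5Q gives P = 80 - (1/4)q_X, so π_X = (80 - (1/4)q_X)q_X - 4q_X.
The leader's first-order condition 76 - (1/2)q_X = 0 yields q_X = 152.
Then q_U = (90 - (1/2)·152) = 14.

152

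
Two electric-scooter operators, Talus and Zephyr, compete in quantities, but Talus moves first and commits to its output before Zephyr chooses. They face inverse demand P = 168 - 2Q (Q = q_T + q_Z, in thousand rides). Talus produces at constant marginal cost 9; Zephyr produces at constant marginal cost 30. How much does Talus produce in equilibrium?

The follower Zephyr best-responds to any q_T: π_Z = (168 - 2Q)q_Z - 30q_Z.
∂π_Z/∂q_Z = 138 - 2q_T - 4q_Z = 0 gives the reaction function q_Z = (138 - 2q_T)/4.
The leader anticipates this reaction. Substituting into P = 168 - 2Q gives P = 99 - q_T, so π_T = (99 - q_T)q_T - 9q_T.
Leader FOC: 90 - 2q_T = 0, so q_T = 45.
Then q_Z = (138 - 2·45)/4 = 12.

45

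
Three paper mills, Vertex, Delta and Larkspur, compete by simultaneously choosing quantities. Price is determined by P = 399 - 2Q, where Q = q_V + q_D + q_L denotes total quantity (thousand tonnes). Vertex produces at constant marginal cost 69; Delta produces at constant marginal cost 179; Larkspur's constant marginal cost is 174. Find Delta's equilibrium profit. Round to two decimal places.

344.53

Vertex's profit: π_V = (399 - 2Q)q_V - (69q_V). Setting ∂π_V/∂q_V = 0: 330 - 4q_V - 2(q_D + q_L) = 0.
Delta's profit: π_D = (399 - 2Q)q_D - (179q_D). Setting ∂π_D/∂q_D = 0: 220 - 4q_D - 2(q_V + q_L) = 0.
Larkspur's first-order condition: 225 - 4q_L - 2(q_V + q_D) = 0.
Adding the 3 first-order conditions: 775 − 8Q = 0, so Q = 775/8.
Back-substituting: q_V = (330 − 775/4)/2 = 545/8, q_D = (220 − 775/4)/2 = 105/8, q_L = (225 − 775/4)/2 = 125/8.
Price P = 399 - 2·(775/8) = 821/4.
Delta's profit: (821/4 - 179)·(105/8) = 344.5313.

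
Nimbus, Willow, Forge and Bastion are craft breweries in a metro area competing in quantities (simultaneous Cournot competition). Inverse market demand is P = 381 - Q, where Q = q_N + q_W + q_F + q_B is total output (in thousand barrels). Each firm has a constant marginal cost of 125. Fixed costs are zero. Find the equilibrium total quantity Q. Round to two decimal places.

204.80

A representative firm's profit is π_i = q_i(381 - Q) - 125q_i.
Setting ∂π_i/∂q_i = 0 with rivals' quantities fixed: 256 - 2q_i - Σ_{j≠i} q_j = 0.
With identical firms every q_j equals q_i, so Σ_{j≠i} q_j = 3q_i and 256 = 5q_i, giving q_i = 256/5.
Total output Q = 256/5 + 256/5 + 256/5 + 256/5 = 1024/5.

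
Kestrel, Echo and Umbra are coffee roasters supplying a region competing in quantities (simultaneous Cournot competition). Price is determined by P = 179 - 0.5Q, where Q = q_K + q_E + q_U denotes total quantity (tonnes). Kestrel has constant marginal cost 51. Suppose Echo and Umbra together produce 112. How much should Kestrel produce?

72

With rivals' combined output fixed at 112, Kestrel's profit is π_K = (179 - (1/2)·112 - (1/2)q_K)q_K - (51q_K) = (123 - (1/2)q_K)q_K - (51q_K).
∂π_K/∂q_K = 72 - q_K = 0, so q_K = 72.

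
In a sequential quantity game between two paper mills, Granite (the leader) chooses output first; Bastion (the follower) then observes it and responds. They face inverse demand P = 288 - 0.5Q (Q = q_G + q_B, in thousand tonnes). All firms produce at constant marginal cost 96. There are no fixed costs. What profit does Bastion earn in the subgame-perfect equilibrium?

Solve by backward induction. Given q_G, the follower Bastion maximises π_B = (288 - (1/2)q_G - (1/2)q_B)q_B - 96q_B.
∂π_B/∂q_B = 192 - (1/2)q_G - q_B = 0 gives the reaction function q_B = (192 - (1/2)q_G).
The leader anticipates this reaction. Substituting into P = 288 - 0.5Q gives P = 192 - (1/4)q_G, so π_G = (192 - (1/4)q_G)q_G - 96q_G.
The leader's first-order condition 96 - (1/2)q_G = 0 yields q_G = 192.
Then q_B = (192 - (1/2)·192) = 96.
Price P = 288 - (1/2)·288 = 144.
Bastion's profit: (144 - 96)·96 = 4608.

4608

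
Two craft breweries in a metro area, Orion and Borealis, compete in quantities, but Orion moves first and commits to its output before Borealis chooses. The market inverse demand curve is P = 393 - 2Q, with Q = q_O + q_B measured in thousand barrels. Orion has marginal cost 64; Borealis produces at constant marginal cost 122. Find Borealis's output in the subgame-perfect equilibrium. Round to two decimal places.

19.38

The follower Borealis best-responds to any q_O: π_B = (393 - 2Q)q_B - 122q_B.
∂π_B/∂q_B = 271 - 2q_O - 4q_B = 0 gives the reaction function q_B = (271 - 2q_O)/4.
Orion substitutes q_B(q_O) into its own profit: π_O = q_O(393 - 2q_O - (271 - 2q_O)/2) - 64q_O = (515/2 - q_O)q_O - 64q_O.
Leader FOC: 387/2 - 2q_O = 0, so q_O = 387/4.
Then q_B = (271 - 2·(387/4))/4 = 155/8.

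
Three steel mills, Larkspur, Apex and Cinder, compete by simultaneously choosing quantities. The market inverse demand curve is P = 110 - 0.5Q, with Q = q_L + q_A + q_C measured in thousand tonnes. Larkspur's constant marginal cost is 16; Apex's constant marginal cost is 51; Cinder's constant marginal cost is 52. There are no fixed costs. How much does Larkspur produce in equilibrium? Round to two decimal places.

Larkspur's profit: π_L = (110 - 0.5Q)q_L - (16q_L). Setting ∂π_L/∂q_L = 0: 94 - q_L - (1/2)(q_A + q_C) = 0.
Apex's profit: π_A = (110 - 0.5Q)q_A - (51q_A). Setting ∂π_A/∂q_A = 0: 59 - q_A - (1/2)(q_L + q_C) = 0.
Cinder's first-order condition: 58 - q_C - (1/2)(q_L + q_A) = 0.
Adding the 3 first-order conditions: 211 − 2Q = 0, so Q = 211/2.
Back-substituting: q_L = (94 − 211/4)/(1/2) = 165/2, q_A = (59 − 211/4)/(1/2) = 25/2, q_C = (58 − 211/4)/(1/2) = 21/2.

82.50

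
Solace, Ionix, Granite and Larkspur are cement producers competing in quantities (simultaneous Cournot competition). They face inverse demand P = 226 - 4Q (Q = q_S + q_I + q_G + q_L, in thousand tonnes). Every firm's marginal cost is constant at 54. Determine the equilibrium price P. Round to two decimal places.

A representative firm's profit is π_i = q_i(226 - 4Q) - 54q_i.
First-order condition (treating rivals' output as given): 172 - 8q_i - 4·Σ_{j≠i} q_j = 0.
With identical firms every q_j equals q_i, so Σ_{j≠i} q_j = 3q_i and 172 = 20q_i, giving q_i = 43/5.
Total output Q = 172/5, so price P = 226 - 4·(172/5) = 442/5.

88.40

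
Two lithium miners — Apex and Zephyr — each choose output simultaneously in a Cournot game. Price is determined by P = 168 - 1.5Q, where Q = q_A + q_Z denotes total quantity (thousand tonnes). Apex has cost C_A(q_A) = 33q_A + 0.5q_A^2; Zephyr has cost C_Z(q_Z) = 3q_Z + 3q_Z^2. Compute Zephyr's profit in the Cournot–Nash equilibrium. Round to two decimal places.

Apex's profit: π_A = (168 - 1.5Q)q_A - (33q_A + (1/2)q_A²). Setting ∂π_A/∂q_A = 0: 135 - 4q_A - (3/2)(q_Z) = 0.
Zephyr's profit: π_Z = (168 - 1.5Q)q_Z - (3q_Z + 3q_Z²). Setting ∂π_Z/∂q_Z = 0: 165 - 9q_Z - (3/2)(q_A) = 0.
Best responses: q_A = (135 - (3/2)q_Z)/4, q_Z = (165 - (3/2)q_A)/9.
Solving the pair: q_A = 86/3, q_Z = 122/9.
Price P = 168 - (3/2)·(380/9) = 314/3.
Zephyr's profit: (314/3)·(122/9) - 3·(122/9) - 3(122/9)² = 826.8889.

826.89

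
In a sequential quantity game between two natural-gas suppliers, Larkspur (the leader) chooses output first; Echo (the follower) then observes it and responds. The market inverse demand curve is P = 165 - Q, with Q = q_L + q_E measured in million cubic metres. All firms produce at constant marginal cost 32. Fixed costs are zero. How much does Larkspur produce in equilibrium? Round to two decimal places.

66.50

Solve by backward induction. Given q_L, the follower Echo maximises π_E = (165 - q_L - q_E)q_E - 32q_E.
Follower FOC: 133 - q_L - 2q_E = 0, so q_E(q_L) = (133 - q_L)/2.
The leader anticipates this reaction. Substituting into P = 165 - Q gives P = 197/2 - (1/2)q_L, so π_L = (197/2 - (1/2)q_L)q_L - 32q_L.
Maximising: ∂π_L/∂q_L = 133/2 - q_L = 0, giving q_L = 133/2.
Then q_E = (133 - 133/2)/2 = 133/4.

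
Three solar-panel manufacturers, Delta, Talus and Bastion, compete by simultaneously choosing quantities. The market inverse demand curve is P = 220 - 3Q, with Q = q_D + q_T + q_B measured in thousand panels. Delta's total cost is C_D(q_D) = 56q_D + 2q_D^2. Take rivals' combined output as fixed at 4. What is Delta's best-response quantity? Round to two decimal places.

15.20

With rivals' combined output fixed at 4, Delta's profit is π_D = (220 - 3·4 - 3q_D)q_D - (56q_D + 2q_D²) = (208 - 3q_D)q_D - (56q_D + 2q_D²).
∂π_D/∂q_D = 152 - 10q_D = 0, so q_D = 76/5.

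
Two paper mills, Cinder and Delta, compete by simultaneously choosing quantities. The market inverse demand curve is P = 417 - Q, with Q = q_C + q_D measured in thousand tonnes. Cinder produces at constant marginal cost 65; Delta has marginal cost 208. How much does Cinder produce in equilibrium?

Cinder's profit: π_C = (417 - Q)q_C - (65q_C). Setting ∂π_C/∂q_C = 0: 352 - 2q_C - (q_D) = 0.
Delta's first-order condition: 209 - 2q_D - (q_C) = 0.
So q_C = (352 - q_D)/2 and q_D = (209 - q_C)/2.
Substituting one into the other gives q_C = 165 and q_D = 22.

165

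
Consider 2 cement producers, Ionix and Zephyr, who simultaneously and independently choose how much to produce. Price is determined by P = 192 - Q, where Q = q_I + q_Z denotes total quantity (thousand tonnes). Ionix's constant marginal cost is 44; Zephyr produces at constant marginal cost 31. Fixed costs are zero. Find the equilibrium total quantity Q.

Ionix's profit: π_I = (192 - Q)q_I - (44q_I). Setting ∂π_I/∂q_I = 0: 148 - 2q_I - (q_Z) = 0.
Zephyr's profit: π_Z = (192 - Q)q_Z - (31q_Z). Setting ∂π_Z/∂q_Z = 0: 161 - 2q_Z - (q_I) = 0.
Rearranging gives the reaction functions q_I = (148 - q_Z)/2 and q_Z = (161 - q_I)/2.
Solving the pair: q_I = 45, q_Z = 58.
Total output Q = 45 + 58 = 103.

103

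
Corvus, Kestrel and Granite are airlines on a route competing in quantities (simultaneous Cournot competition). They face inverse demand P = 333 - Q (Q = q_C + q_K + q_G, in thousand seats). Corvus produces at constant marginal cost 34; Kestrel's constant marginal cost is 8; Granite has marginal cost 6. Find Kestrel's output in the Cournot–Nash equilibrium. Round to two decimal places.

Corvus's profit: π_C = (333 - Q)q_C - (34q_C). Setting ∂π_C/∂q_C = 0: 299 - 2q_C - (q_K + q_G) = 0.
Kestrel's profit: π_K = (333 - Q)q_K - (8q_K). Setting ∂π_K/∂q_K = 0: 325 - 2q_K - (q_C + q_G) = 0.
Granite's profit: π_G = (333 - Q)q_G - (6q_G). Setting ∂π_G/∂q_G = 0: 327 - 2q_G - (q_C + q_K) = 0.
Adding the 3 first-order conditions: 951 − 4Q = 0, so Q = 951/4.
Back-substituting: q_C = (299 − 951/4) = 245/4, q_K = (325 − 951/4) = 349/4, q_G = (327 − 951/4) = 357/4.

87.25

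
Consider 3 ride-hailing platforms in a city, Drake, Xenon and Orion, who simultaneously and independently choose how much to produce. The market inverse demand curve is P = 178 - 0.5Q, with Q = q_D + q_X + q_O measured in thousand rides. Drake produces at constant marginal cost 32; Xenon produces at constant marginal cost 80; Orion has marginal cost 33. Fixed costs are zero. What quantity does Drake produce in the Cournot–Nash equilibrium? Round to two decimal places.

97.50

Drake's profit: π_D = (178 - 0.5Q)q_D - (32q_D). Setting ∂π_D/∂q_D = 0: 146 - q_D - (1/2)(q_X + q_O) = 0.
Xenon's first-order condition: 98 - q_X - (1/2)(q_D + q_O) = 0.
Orion's profit: π_O = (178 - 0.5Q)q_O - (33q_O). Setting ∂π_O/∂q_O = 0: 145 - q_O - (1/2)(q_D + q_X) = 0.
Adding the 3 conditions: 389 − Q − Q = 0, i.e. Q = 389/2.
Back-substituting: q_D = (146 − 389/4)/(1/2) = 195/2, q_X = (98 − 389/4)/(1/2) = 3/2, q_O = (145 − 389/4)/(1/2) = 191/2.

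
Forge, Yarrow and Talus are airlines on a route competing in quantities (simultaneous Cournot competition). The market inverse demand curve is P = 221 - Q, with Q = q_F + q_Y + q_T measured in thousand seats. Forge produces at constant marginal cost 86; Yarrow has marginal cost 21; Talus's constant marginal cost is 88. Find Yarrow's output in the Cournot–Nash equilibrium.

83

Forge's profit: π_F = (221 - Q)q_F - (86q_F). Setting ∂π_F/∂q_F = 0: 135 - 2q_F - (q_Y + q_T) = 0.
Yarrow's first-order condition: 200 - 2q_Y - (q_F + q_T) = 0.
Talus's profit: π_T = (221 - Q)q_T - (88q_T). Setting ∂π_T/∂q_T = 0: 133 - 2q_T - (q_F + q_Y) = 0.
Adding the 3 conditions: 468 − 2Q − 2Q = 0, i.e. Q = 117.
Back-substituting: q_F = (135 − 117) = 18, q_Y = (200 − 117) = 83, q_T = (133 − 117) = 16.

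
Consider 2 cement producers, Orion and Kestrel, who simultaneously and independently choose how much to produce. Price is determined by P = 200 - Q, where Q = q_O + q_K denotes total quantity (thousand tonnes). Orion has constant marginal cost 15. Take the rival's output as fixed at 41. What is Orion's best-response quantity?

72

With the rival's output fixed at 41, Orion's profit is π_O = (200 - 41 - q_O)q_O - (15q_O) = (159 - q_O)q_O - (15q_O).
∂π_O/∂q_O = 144 - 2q_O = 0, so q_O = 72.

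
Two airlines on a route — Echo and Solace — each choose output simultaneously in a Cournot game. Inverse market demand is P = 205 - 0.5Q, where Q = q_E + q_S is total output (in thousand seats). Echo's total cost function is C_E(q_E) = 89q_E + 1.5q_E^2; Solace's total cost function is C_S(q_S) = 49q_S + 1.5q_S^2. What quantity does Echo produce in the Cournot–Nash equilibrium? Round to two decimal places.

Echo's profit: π_E = (205 - 0.5Q)q_E - (89q_E + (3/2)q_E²). Setting ∂π_E/∂q_E = 0: 116 - 4q_E - (1/2)(q_S) = 0.
Solace's first-order condition: 156 - 4q_S - (1/2)(q_E) = 0.
So q_E = (116 - (1/2)q_S)/4 and q_S = (156 - (1/2)q_E)/4.
Substituting one into the other gives q_E = 1544/63 and q_S = 35.9365.

24.51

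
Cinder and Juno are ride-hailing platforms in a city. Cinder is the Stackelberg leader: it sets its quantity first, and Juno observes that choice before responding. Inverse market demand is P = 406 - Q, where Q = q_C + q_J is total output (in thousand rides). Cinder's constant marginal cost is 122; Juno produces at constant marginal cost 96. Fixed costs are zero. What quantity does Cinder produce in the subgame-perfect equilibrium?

129

Solve by backward induction. Given q_C, the follower Juno maximises π_J = (406 - q_C - q_J)q_J - 96q_J.
Setting the follower's marginal profit to zero, 310 - q_C - 2q_J = 0, i.e. q_J = (310 - q_C)/2.
The leader anticipates this reaction. Substituting into P = 406 - Q gives P = 251 - (1/2)q_C, so π_C = (251 - (1/2)q_C)q_C - 122q_C.
The leader's first-order condition 129 - q_C = 0 yields q_C = 129.
Then q_J = (310 - 129)/2 = 181/2.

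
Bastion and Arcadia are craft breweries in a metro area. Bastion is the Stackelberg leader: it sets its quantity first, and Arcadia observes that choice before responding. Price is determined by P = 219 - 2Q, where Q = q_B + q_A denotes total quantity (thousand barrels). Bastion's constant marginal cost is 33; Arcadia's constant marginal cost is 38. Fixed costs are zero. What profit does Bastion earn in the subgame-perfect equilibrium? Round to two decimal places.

Solve by backward induction. Given q_B, the follower Arcadia maximises π_A = (219 - 2q_B - 2q_A)q_A - 38q_A.
∂π_A/∂q_A = 181 - 2q_B - 4q_A = 0 gives the reaction function q_A = (181 - 2q_B)/4.
Bastion substitutes q_A(q_B) into its own profit: π_B = q_B(219 - 2q_B - (181 - 2q_B)/2) - 33q_B = (257/2 - q_B)q_B - 33q_B.
Leader FOC: 191/2 - 2q_B = 0, so q_B = 191/4.
Then q_A = (181 - 2·(191/4))/4 = 171/8.
Price P = 219 - 2·(553/8) = 323/4.
Bastion's profit: (323/4 - 33)·(191/4) = 2280.0625.

2280.06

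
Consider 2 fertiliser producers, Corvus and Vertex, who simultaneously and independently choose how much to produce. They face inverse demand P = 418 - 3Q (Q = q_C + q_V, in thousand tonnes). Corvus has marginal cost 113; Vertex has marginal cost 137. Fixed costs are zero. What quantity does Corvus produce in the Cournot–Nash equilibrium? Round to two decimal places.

36.56

Corvus's profit: π_C = (418 - 3Q)q_C - (113q_C). Setting ∂π_C/∂q_C = 0: 305 - 6q_C - 3(q_V) = 0.
Vertex's first-order condition: 281 - 6q_V - 3(q_C) = 0.
Best responses: q_C = (305 - 3q_V)/6, q_V = (281 - 3q_C)/6.
Substituting one into the other gives q_C = 329/9 and q_V = 257/9.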